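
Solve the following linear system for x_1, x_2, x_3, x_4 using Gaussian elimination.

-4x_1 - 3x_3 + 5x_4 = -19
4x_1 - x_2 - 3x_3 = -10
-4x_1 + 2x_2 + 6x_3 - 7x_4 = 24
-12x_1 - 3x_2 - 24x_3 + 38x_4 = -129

(1, -1, 5, 0)

Forward elimination on [A|b]:
R2 <- R2 - (-1)*R1:  [   0   -1   -6    5  -29 ]
R3 <- R3 - (1)*R1:  [   0    2    9  -12   43 ]
R4 <- R4 - (3)*R1:  [   0   -3  -15   23  -72 ]
R3 <- R3 - (-2)*R2:  [   0    0   -3   -2  -15 ]
R4 <- R4 - (3)*R2:  [  0   0   3   8  15 ]
R4 <- R4 - (-1)*R3:  [ 0  0  0  6  0 ]
Row echelon form:
[ -4   0  -3   5  |  -19 ]
[  0  -1  -6   5  |  -29 ]
[  0   0  -3  -2  |  -15 ]
[  0   0   0   6  |    0 ]
Back-substitution:
x_4 = (0) / 6 = 0
x_3 = (-15 - (-2)*(0)) / -3 = 5
x_2 = (-29 - (-6)*(5) - (5)*(0)) / -1 = -1
x_1 = (-19 - (-3)*(5) - (5)*(0)) / -4 = 1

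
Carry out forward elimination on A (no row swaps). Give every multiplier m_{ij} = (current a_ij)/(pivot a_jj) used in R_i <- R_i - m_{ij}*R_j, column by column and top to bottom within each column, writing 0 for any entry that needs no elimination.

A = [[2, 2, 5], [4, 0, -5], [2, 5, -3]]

Forward elimination:
R2 <- R2 - (2)*R1:  [   0   -4  -15 ]
R3 <- R3 - (1)*R1:  [  0   3  -8 ]
R3 <- R3 - (-3/4)*R2:  [     0      0  -77/4 ]
Multipliers (in order of application): m_{21} = 2, m_{31} = 1, m_{32} = -3/4

multipliers: 2, 1, -3/4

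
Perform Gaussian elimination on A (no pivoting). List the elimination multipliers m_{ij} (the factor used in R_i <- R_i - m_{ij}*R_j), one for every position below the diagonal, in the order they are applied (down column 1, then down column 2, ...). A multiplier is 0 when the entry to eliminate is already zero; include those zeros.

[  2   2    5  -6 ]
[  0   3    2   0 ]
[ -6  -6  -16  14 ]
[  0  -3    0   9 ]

multipliers: 0, -3, 0, 0, -1, -2

Forward elimination:
R2: entry in column 1 is already 0 -> m_{21} = 0 (no row operation needed)
R3 <- R3 - (-3)*R1:  [  0   0  -1  -4 ]
R4: entry in column 1 is already 0 -> m_{41} = 0 (no row operation needed)
R3: entry in column 2 is already 0 -> m_{32} = 0 (no row operation needed)
R4 <- R4 - (-1)*R2:  [ 0  0  2  9 ]
R4 <- R4 - (-2)*R3:  [ 0  0  0  1 ]
Multipliers (in order of application): m_{21} = 0, m_{31} = -3, m_{41} = 0, m_{32} = 0, m_{42} = -1, m_{43} = -2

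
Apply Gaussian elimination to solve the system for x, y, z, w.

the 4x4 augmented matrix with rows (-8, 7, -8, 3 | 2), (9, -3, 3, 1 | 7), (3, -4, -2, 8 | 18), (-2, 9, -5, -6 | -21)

(0, 2, 3, 4)

Forward elimination on [A|b]:
R2 <- R2 - (-9/8)*R1:  [    0  39/8    -6  35/8  37/4 ]
R3 <- R3 - (-3/8)*R1:  [     0  -11/8     -5   73/8   75/4 ]
R4 <- R4 - (1/4)*R1:  [     0   29/4     -3  -27/4  -43/2 ]
R3 <- R3 - (-11/39)*R2:  [      0       0  -87/13  404/39  833/39 ]
R4 <- R4 - (58/39)*R2:  [        0         0     77/13   -517/39  -1375/39 ]
R4 <- R4 - (-77/87)*R3:  [         0          0          0  -1067/261  -4268/261 ]
Row echelon form:
[ -8     7      -8          3  |          2 ]
[  0  39/8      -6       35/8  |       37/4 ]
[  0     0  -87/13     404/39  |     833/39 ]
[  0     0       0  -1067/261  |  -4268/261 ]
Back-substitution:
w = (-4268/261) / (-1067/261) = 4
z = (833/39 - (404/39)*(4)) / (-87/13) = 3
y = (37/4 - (-6)*(3) - (35/8)*(4)) / (39/8) = 2
x = (2 - (7)*(2) - (-8)*(3) - (3)*(4)) / -8 = 0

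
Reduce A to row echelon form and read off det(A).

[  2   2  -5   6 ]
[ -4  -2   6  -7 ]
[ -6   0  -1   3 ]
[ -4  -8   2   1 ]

det(A) = 16

Forward elimination:
R2 <- R2 - (-2)*R1:  [  0   2  -4   5 ]
R3 <- R3 - (-3)*R1:  [   0    6  -16   21 ]
R4 <- R4 - (-2)*R1:  [  0  -4  -8  13 ]
R3 <- R3 - (3)*R2:  [  0   0  -4   6 ]
R4 <- R4 - (-2)*R2:  [   0    0  -16   23 ]
R4 <- R4 - (4)*R3:  [  0   0   0  -1 ]
Upper-triangular form:
[ 2  2  -5   6 ]
[ 0  2  -4   5 ]
[ 0  0  -4   6 ]
[ 0  0   0  -1 ]
det(A) = (-1)^0 * (2) * (2) * (-4) * (-1) = 16  (0 row swaps -> sign +1)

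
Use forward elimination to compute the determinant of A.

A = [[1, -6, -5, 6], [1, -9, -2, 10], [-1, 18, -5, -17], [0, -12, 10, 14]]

det(A) = -18

Forward elimination:
R2 <- R2 - (1)*R1:  [  0  -3   3   4 ]
R3 <- R3 - (-1)*R1:  [   0   12  -10  -11 ]
R3 <- R3 - (-4)*R2:  [ 0  0  2  5 ]
R4 <- R4 - (4)*R2:  [  0   0  -2  -2 ]
R4 <- R4 - (-1)*R3:  [ 0  0  0  3 ]
Upper-triangular form:
[ 1  -6  -5  6 ]
[ 0  -3   3  4 ]
[ 0   0   2  5 ]
[ 0   0   0  3 ]
det(A) = (-1)^0 * (1) * (-3) * (2) * (3) = -18  (0 row swaps -> sign +1)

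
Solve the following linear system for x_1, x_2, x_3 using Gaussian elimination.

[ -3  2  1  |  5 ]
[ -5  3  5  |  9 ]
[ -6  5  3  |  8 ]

Forward elimination on [A|b]:
R2 <- R2 - (5/3)*R1:  [    0  -1/3  10/3   2/3 ]
R3 <- R3 - (2)*R1:  [  0   1   1  -2 ]
R3 <- R3 - (-3)*R2:  [  0   0  11   0 ]
Row echelon form:
[ -3     2     1  |    5 ]
[  0  -1/3  10/3  |  2/3 ]
[  0     0    11  |    0 ]
Back-substitution:
x_3 = (0) / 11 = 0
x_2 = (2/3 - (10/3)*(0)) / (-1/3) = -2
x_1 = (5 - (2)*(-2) - (1)*(0)) / -3 = -3

(-3, -2, 0)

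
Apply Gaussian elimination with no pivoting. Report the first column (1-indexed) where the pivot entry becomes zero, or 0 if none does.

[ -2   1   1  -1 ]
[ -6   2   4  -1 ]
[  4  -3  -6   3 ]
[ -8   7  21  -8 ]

Naive forward elimination:
R2 <- R2 - (3)*R1:  [  0  -1   1   2 ]
R3 <- R3 - (-2)*R1:  [  0  -1  -4   1 ]
R4 <- R4 - (4)*R1:  [  0   3  17  -4 ]
R3 <- R3 - (1)*R2:  [  0   0  -5  -1 ]
R4 <- R4 - (-3)*R2:  [  0   0  20   2 ]
R4 <- R4 - (-4)*R3:  [  0   0   0  -2 ]
All pivots nonzero; naive elimination completes without hitting a zero pivot.

first zero-pivot column = 0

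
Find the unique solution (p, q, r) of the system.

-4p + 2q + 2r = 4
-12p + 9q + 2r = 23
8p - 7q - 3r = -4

Forward elimination on [A|b]:
R2 <- R2 - (3)*R1:  [  0   3  -4  11 ]
R3 <- R3 - (-2)*R1:  [  0  -3   1   4 ]
R3 <- R3 - (-1)*R2:  [  0   0  -3  15 ]
Row echelon form:
[ -4  2   2  |   4 ]
[  0  3  -4  |  11 ]
[  0  0  -3  |  15 ]
Back-substitution:
r = (15) / -3 = -5
q = (11 - (-4)*(-5)) / 3 = -3
p = (4 - (2)*(-3) - (2)*(-5)) / -4 = -5

(-5, -3, -5)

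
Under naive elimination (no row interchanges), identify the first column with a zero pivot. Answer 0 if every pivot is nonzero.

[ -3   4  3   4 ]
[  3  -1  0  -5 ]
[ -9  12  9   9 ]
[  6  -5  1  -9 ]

first zero-pivot column = 3

Naive forward elimination:
R2 <- R2 - (-1)*R1:  [  0   3   3  -1 ]
R3 <- R3 - (3)*R1:  [  0   0   0  -3 ]
R4 <- R4 - (-2)*R1:  [  0   3   7  -1 ]
R4 <- R4 - (1)*R2:  [ 0  0  4  0 ]
Matrix at this point:
[ -3  4  3   4 ]
[  0  3  3  -1 ]
[  0  0  0  -3 ]
[  0  0  4   0 ]
Pivot entry (3,3) is zero but row 4 has 4 in column 3 -> naive elimination stops; a row interchange (e.g. R3 <-> R4) would be required here.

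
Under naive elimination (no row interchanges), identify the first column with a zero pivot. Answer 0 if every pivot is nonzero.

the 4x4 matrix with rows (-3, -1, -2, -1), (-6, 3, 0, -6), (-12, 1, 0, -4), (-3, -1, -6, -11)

Naive forward elimination:
R2 <- R2 - (2)*R1:  [  0   5   4  -4 ]
R3 <- R3 - (4)*R1:  [ 0  5  8  0 ]
R4 <- R4 - (1)*R1:  [   0    0   -4  -10 ]
R3 <- R3 - (1)*R2:  [ 0  0  4  4 ]
R4 <- R4 - (-1)*R3:  [  0   0   0  -6 ]
All pivots nonzero; naive elimination completes without hitting a zero pivot.

first zero-pivot column = 0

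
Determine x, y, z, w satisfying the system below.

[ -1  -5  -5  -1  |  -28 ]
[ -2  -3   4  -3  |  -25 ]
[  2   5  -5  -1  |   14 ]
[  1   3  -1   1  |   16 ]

(4, 3, 1, 4)

Forward elimination on [A|b]:
R2 <- R2 - (2)*R1:  [  0   7  14  -1  31 ]
R3 <- R3 - (-2)*R1:  [   0   -5  -15   -3  -42 ]
R4 <- R4 - (-1)*R1:  [   0   -2   -6    0  -12 ]
R3 <- R3 - (-5/7)*R2:  [      0       0      -5   -26/7  -139/7 ]
R4 <- R4 - (-2/7)*R2:  [     0      0     -2   -2/7  -22/7 ]
R4 <- R4 - (2/5)*R3:  [    0     0     0   6/5  24/5 ]
Row echelon form:
[ -1  -5  -5     -1  |     -28 ]
[  0   7  14     -1  |      31 ]
[  0   0  -5  -26/7  |  -139/7 ]
[  0   0   0    6/5  |    24/5 ]
Back-substitution:
w = (24/5) / (6/5) = 4
z = (-139/7 - (-26/7)*(4)) / -5 = 1
y = (31 - (14)*(1) - (-1)*(4)) / 7 = 3
x = (-28 - (-5)*(3) - (-5)*(1) - (-1)*(4)) / -1 = 4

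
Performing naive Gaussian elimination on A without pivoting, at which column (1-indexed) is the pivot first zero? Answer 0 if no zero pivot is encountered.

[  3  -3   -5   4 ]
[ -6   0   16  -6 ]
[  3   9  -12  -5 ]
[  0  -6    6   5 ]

Naive forward elimination:
R2 <- R2 - (-2)*R1:  [  0  -6   6   2 ]
R3 <- R3 - (1)*R1:  [  0  12  -7  -9 ]
R3 <- R3 - (-2)*R2:  [  0   0   5  -5 ]
R4 <- R4 - (1)*R2:  [ 0  0  0  3 ]
All pivots nonzero; naive elimination completes without hitting a zero pivot.

first zero-pivot column = 0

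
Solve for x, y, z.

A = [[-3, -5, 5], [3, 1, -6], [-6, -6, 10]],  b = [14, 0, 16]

Forward elimination on [A|b]:
R2 <- R2 - (-1)*R1:  [  0  -4  -1  14 ]
R3 <- R3 - (2)*R1:  [   0    4    0  -12 ]
R3 <- R3 - (-1)*R2:  [  0   0  -1   2 ]
Row echelon form:
[ -3  -5   5  |  14 ]
[  0  -4  -1  |  14 ]
[  0   0  -1  |   2 ]
Back-substitution:
z = (2) / -1 = -2
y = (14 - (-1)*(-2)) / -4 = -3
x = (14 - (-5)*(-3) - (5)*(-2)) / -3 = -3

(-3, -3, -2)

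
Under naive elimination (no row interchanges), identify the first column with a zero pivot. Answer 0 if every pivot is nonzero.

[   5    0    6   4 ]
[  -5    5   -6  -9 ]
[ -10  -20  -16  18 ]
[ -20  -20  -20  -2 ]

Naive forward elimination:
R2 <- R2 - (-1)*R1:  [  0   5   0  -5 ]
R3 <- R3 - (-2)*R1:  [   0  -20   -4   26 ]
R4 <- R4 - (-4)*R1:  [   0  -20    4   14 ]
R3 <- R3 - (-4)*R2:  [  0   0  -4   6 ]
R4 <- R4 - (-4)*R2:  [  0   0   4  -6 ]
R4 <- R4 - (-1)*R3:  [ 0  0  0  0 ]
Matrix at this point:
[ 5  0   6   4 ]
[ 0  5   0  -5 ]
[ 0  0  -4   6 ]
[ 0  0   0   0 ]
Pivot entry (4,4) in the last row is zero and there are no rows below to swap with -> zero pivot in column 4 (A is singular).

first zero-pivot column = 4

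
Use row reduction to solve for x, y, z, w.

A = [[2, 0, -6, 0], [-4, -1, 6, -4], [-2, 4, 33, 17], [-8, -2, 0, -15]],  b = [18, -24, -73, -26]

Forward elimination on [A|b]:
R2 <- R2 - (-2)*R1:  [  0  -1  -6  -4  12 ]
R3 <- R3 - (-1)*R1:  [   0    4   27   17  -55 ]
R4 <- R4 - (-4)*R1:  [   0   -2  -24  -15   46 ]
R3 <- R3 - (-4)*R2:  [  0   0   3   1  -7 ]
R4 <- R4 - (2)*R2:  [   0    0  -12   -7   22 ]
R4 <- R4 - (-4)*R3:  [  0   0   0  -3  -6 ]
Row echelon form:
[ 2   0  -6   0  |  18 ]
[ 0  -1  -6  -4  |  12 ]
[ 0   0   3   1  |  -7 ]
[ 0   0   0  -3  |  -6 ]
Back-substitution:
w = (-6) / -3 = 2
z = (-7 - (1)*(2)) / 3 = -3
y = (12 - (-6)*(-3) - (-4)*(2)) / -1 = -2
x = (18 - (-6)*(-3)) / 2 = 0

(0, -2, -3, 2)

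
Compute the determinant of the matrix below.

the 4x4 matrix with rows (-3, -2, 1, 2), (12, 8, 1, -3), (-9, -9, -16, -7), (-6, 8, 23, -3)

Forward elimination:
R2 <- R2 - (-4)*R1:  [ 0  0  5  5 ]
R3 <- R3 - (3)*R1:  [   0   -3  -19  -13 ]
R4 <- R4 - (2)*R1:  [  0  12  21  -7 ]
R2 <-> R3   (pivot in column 2 was zero)
[ -3  -2    1    2 ]
[  0  -3  -19  -13 ]
[  0   0    5    5 ]
[  0  12   21   -7 ]
R4 <- R4 - (-4)*R2:  [   0    0  -55  -59 ]
R4 <- R4 - (-11)*R3:  [  0   0   0  -4 ]
Upper-triangular form:
[ -3  -2    1    2 ]
[  0  -3  -19  -13 ]
[  0   0    5    5 ]
[  0   0    0   -4 ]
det(A) = (-1)^1 * (-3) * (-3) * (5) * (-4) = 180  (1 row swap -> sign -1)

det(A) = 180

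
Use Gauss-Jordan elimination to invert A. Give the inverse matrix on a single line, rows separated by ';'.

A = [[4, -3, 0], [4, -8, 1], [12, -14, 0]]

inverse = [7/10 0 -3/20; 3/5 0 -1/5; 2 1 -1]

Gauss-Jordan on [A | I]:
R1 <- (1/4)*R1:  [    1  -3/4     0  |   1/4     0     0 ]
R2 <- R2 - (4)*R1:  [  0  -5   1  |  -1   1   0 ]
R3 <- R3 - (12)*R1:  [  0  -5   0  |  -3   0   1 ]
R2 <- (1/-5)*R2:  [    0     1  -1/5  |   1/5  -1/5     0 ]
R1 <- R1 - (-3/4)*R2:  [     1      0  -3/20  |    2/5  -3/20      0 ]
R3 <- R3 - (-5)*R2:  [  0   0  -1  |  -2  -1   1 ]
R3 <- (1/-1)*R3:  [  0   0   1  |   2   1  -1 ]
R1 <- R1 - (-3/20)*R3:  [     1      0      0  |   7/10      0  -3/20 ]
R2 <- R2 - (-1/5)*R3:  [    0     1     0  |   3/5     0  -1/5 ]
Right block of [I | A^{-1}] is the inverse:
[ 7/10  0  -3/20 ]
[  3/5  0   -1/5 ]
[    2  1     -1 ]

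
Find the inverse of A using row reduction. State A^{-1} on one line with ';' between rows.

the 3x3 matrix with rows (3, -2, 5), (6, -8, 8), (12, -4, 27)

inverse = [46/15 -17/30 -2/5; 11/10 -7/20 -1/10; -6/5 1/5 1/5]

Gauss-Jordan on [A | I]:
R1 <- (1/3)*R1:  [    1  -2/3   5/3  |   1/3     0     0 ]
R2 <- R2 - (6)*R1:  [  0  -4  -2  |  -2   1   0 ]
R3 <- R3 - (12)*R1:  [  0   4   7  |  -4   0   1 ]
R2 <- (1/-4)*R2:  [    0     1   1/2  |   1/2  -1/4     0 ]
R1 <- R1 - (-2/3)*R2:  [    1     0     2  |   2/3  -1/6     0 ]
R3 <- R3 - (4)*R2:  [  0   0   5  |  -6   1   1 ]
R3 <- (1/5)*R3:  [    0     0     1  |  -6/5   1/5   1/5 ]
R1 <- R1 - (2)*R3:  [      1       0       0  |   46/15  -17/30    -2/5 ]
R2 <- R2 - (1/2)*R3:  [     0      1      0  |  11/10  -7/20  -1/10 ]
Right block of [I | A^{-1}] is the inverse:
[ 46/15  -17/30   -2/5 ]
[ 11/10   -7/20  -1/10 ]
[  -6/5     1/5    1/5 ]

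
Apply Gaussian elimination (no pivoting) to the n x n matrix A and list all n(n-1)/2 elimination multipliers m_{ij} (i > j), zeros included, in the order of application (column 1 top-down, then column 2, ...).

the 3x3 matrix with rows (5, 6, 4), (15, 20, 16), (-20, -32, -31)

multipliers: 3, -4, -4

Forward elimination:
R2 <- R2 - (3)*R1:  [ 0  2  4 ]
R3 <- R3 - (-4)*R1:  [   0   -8  -15 ]
R3 <- R3 - (-4)*R2:  [ 0  0  1 ]
Multipliers (in order of application): m_{21} = 3, m_{31} = -4, m_{32} = -4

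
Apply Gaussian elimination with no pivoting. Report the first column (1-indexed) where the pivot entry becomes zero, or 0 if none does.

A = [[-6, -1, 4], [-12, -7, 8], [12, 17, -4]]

first zero-pivot column = 0

Naive forward elimination:
R2 <- R2 - (2)*R1:  [  0  -5   0 ]
R3 <- R3 - (-2)*R1:  [  0  15   4 ]
R3 <- R3 - (-3)*R2:  [ 0  0  4 ]
All pivots nonzero; naive elimination completes without hitting a zero pivot.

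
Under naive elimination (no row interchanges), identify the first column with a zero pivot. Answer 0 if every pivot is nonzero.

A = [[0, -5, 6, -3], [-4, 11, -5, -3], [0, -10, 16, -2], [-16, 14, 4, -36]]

Naive forward elimination:
Pivot entry (1,1) is zero but row 2 has -4 in column 1 -> naive elimination stops; a row interchange (e.g. R1 <-> R2) would be required here.

first zero-pivot column = 1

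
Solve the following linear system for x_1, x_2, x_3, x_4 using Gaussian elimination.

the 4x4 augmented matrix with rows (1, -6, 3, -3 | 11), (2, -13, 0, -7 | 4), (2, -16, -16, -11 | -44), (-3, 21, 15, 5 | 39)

(2, 0, 3, 0)

Forward elimination on [A|b]:
R2 <- R2 - (2)*R1:  [   0   -1   -6   -1  -18 ]
R3 <- R3 - (2)*R1:  [   0   -4  -22   -5  -66 ]
R4 <- R4 - (-3)*R1:  [  0   3  24  -4  72 ]
R3 <- R3 - (4)*R2:  [  0   0   2  -1   6 ]
R4 <- R4 - (-3)*R2:  [  0   0   6  -7  18 ]
R4 <- R4 - (3)*R3:  [  0   0   0  -4   0 ]
Row echelon form:
[ 1  -6   3  -3  |   11 ]
[ 0  -1  -6  -1  |  -18 ]
[ 0   0   2  -1  |    6 ]
[ 0   0   0  -4  |    0 ]
Back-substitution:
x_4 = (0) / -4 = 0
x_3 = (6 - (-1)*(0)) / 2 = 3
x_2 = (-18 - (-6)*(3) - (-1)*(0)) / -1 = 0
x_1 = (11 - (-6)*(0) - (3)*(3) - (-3)*(0)) / 1 = 2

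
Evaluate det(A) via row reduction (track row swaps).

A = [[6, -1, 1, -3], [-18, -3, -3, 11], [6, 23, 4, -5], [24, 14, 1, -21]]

Forward elimination:
R2 <- R2 - (-3)*R1:  [  0  -6   0   2 ]
R3 <- R3 - (1)*R1:  [  0  24   3  -2 ]
R4 <- R4 - (4)*R1:  [  0  18  -3  -9 ]
R3 <- R3 - (-4)*R2:  [ 0  0  3  6 ]
R4 <- R4 - (-3)*R2:  [  0   0  -3  -3 ]
R4 <- R4 - (-1)*R3:  [ 0  0  0  3 ]
Upper-triangular form:
[ 6  -1  1  -3 ]
[ 0  -6  0   2 ]
[ 0   0  3   6 ]
[ 0   0  0   3 ]
det(A) = (-1)^0 * (6) * (-6) * (3) * (3) = -324  (0 row swaps -> sign +1)

det(A) = -324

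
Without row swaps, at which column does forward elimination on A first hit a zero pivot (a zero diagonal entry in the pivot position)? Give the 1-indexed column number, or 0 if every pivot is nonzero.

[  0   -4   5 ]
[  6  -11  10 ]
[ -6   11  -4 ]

Naive forward elimination:
Pivot entry (1,1) is zero but row 2 has 6 in column 1 -> naive elimination stops; a row interchange (e.g. R1 <-> R2) would be required here.

first zero-pivot column = 1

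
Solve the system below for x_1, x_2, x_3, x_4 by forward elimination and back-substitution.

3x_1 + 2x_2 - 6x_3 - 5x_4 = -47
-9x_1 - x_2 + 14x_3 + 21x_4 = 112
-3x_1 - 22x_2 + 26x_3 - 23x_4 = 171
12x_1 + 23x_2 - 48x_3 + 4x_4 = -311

Forward elimination on [A|b]:
R2 <- R2 - (-3)*R1:  [   0    5   -4    6  -29 ]
R3 <- R3 - (-1)*R1:  [   0  -20   20  -28  124 ]
R4 <- R4 - (4)*R1:  [    0    15   -24    24  -123 ]
R3 <- R3 - (-4)*R2:  [  0   0   4  -4   8 ]
R4 <- R4 - (3)*R2:  [   0    0  -12    6  -36 ]
R4 <- R4 - (-3)*R3:  [   0    0    0   -6  -12 ]
Row echelon form:
[ 3  2  -6  -5  |  -47 ]
[ 0  5  -4   6  |  -29 ]
[ 0  0   4  -4  |    8 ]
[ 0  0   0  -6  |  -12 ]
Back-substitution:
x_4 = (-12) / -6 = 2
x_3 = (8 - (-4)*(2)) / 4 = 4
x_2 = (-29 - (-4)*(4) - (6)*(2)) / 5 = -5
x_1 = (-47 - (2)*(-5) - (-6)*(4) - (-5)*(2)) / 3 = -1

(-1, -5, 4, 2)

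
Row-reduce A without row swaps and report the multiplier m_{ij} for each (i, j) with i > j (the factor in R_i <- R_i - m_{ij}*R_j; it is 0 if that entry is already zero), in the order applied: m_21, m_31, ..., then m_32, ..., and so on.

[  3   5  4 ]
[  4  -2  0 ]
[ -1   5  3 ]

multipliers: 4/3, -1/3, -10/13

Forward elimination:
R2 <- R2 - (4/3)*R1:  [     0  -26/3  -16/3 ]
R3 <- R3 - (-1/3)*R1:  [    0  20/3  13/3 ]
R3 <- R3 - (-10/13)*R2:  [    0     0  3/13 ]
Multipliers (in order of application): m_{21} = 4/3, m_{31} = -1/3, m_{32} = -10/13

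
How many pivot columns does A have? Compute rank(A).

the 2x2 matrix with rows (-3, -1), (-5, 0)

rank(A) = 2

Row reduction:
R2 <- R2 - (5/3)*R1:  [   0  5/3 ]
Row echelon form:
[ -3   -1 ]
[  0  5/3 ]
Nonzero rows / pivot columns: 2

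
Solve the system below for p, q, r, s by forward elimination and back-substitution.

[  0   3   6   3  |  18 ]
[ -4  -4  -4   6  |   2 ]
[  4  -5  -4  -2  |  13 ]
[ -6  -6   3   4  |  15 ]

(4, -3, 3, 3)

Forward elimination on [A|b]:
R1 <-> R2   (pivot in column 1 was zero)
[ -4  -4  -4   6   2 ]
[  0   3   6   3  18 ]
[  4  -5  -4  -2  13 ]
[ -6  -6   3   4  15 ]
R3 <- R3 - (-1)*R1:  [  0  -9  -8   4  15 ]
R4 <- R4 - (3/2)*R1:  [  0   0   9  -5  12 ]
R3 <- R3 - (-3)*R2:  [  0   0  10  13  69 ]
R4 <- R4 - (9/10)*R3:  [       0        0        0  -167/10  -501/10 ]
Row echelon form:
[ -4  -4  -4        6  |        2 ]
[  0   3   6        3  |       18 ]
[  0   0  10       13  |       69 ]
[  0   0   0  -167/10  |  -501/10 ]
Back-substitution:
s = (-501/10) / (-167/10) = 3
r = (69 - (13)*(3)) / 10 = 3
q = (18 - (6)*(3) - (3)*(3)) / 3 = -3
p = (2 - (-4)*(-3) - (-4)*(3) - (6)*(3)) / -4 = 4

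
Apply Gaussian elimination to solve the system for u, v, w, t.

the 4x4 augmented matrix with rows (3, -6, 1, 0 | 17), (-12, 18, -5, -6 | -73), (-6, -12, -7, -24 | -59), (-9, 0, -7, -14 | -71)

(4, 0, 5, 0)

Forward elimination on [A|b]:
R2 <- R2 - (-4)*R1:  [  0  -6  -1  -6  -5 ]
R3 <- R3 - (-2)*R1:  [   0  -24   -5  -24  -25 ]
R4 <- R4 - (-3)*R1:  [   0  -18   -4  -14  -20 ]
R3 <- R3 - (4)*R2:  [  0   0  -1   0  -5 ]
R4 <- R4 - (3)*R2:  [  0   0  -1   4  -5 ]
R4 <- R4 - (1)*R3:  [ 0  0  0  4  0 ]
Row echelon form:
[ 3  -6   1   0  |  17 ]
[ 0  -6  -1  -6  |  -5 ]
[ 0   0  -1   0  |  -5 ]
[ 0   0   0   4  |   0 ]
Back-substitution:
t = (0) / 4 = 0
w = (-5) / -1 = 5
v = (-5 - (-1)*(5) - (-6)*(0)) / -6 = 0
u = (17 - (-6)*(0) - (1)*(5)) / 3 = 4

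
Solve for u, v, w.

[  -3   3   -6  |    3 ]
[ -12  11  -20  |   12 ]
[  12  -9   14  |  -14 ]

(-3, -4, -1)

Forward elimination on [A|b]:
R2 <- R2 - (4)*R1:  [  0  -1   4   0 ]
R3 <- R3 - (-4)*R1:  [   0    3  -10   -2 ]
R3 <- R3 - (-3)*R2:  [  0   0   2  -2 ]
Row echelon form:
[ -3   3  -6  |   3 ]
[  0  -1   4  |   0 ]
[  0   0   2  |  -2 ]
Back-substitution:
w = (-2) / 2 = -1
v = (0 - (4)*(-1)) / -1 = -4
u = (3 - (3)*(-4) - (-6)*(-1)) / -3 = -3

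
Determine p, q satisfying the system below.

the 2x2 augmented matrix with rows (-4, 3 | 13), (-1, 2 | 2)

Forward elimination on [A|b]:
R2 <- R2 - (1/4)*R1:  [    0   5/4  -5/4 ]
Row echelon form:
[ -4    3  |    13 ]
[  0  5/4  |  -5/4 ]
Back-substitution:
q = (-5/4) / (5/4) = -1
p = (13 - (3)*(-1)) / -4 = -4

(-4, -1)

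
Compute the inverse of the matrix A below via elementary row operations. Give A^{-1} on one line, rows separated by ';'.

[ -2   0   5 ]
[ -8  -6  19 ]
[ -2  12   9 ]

inverse = [-47/4 5/2 5/4; 17/12 -1/3 -1/12; -9/2 1 1/2]

Gauss-Jordan on [A | I]:
R1 <- (1/-2)*R1:  [    1     0  -5/2  |  -1/2     0     0 ]
R2 <- R2 - (-8)*R1:  [  0  -6  -1  |  -4   1   0 ]
R3 <- R3 - (-2)*R1:  [  0  12   4  |  -1   0   1 ]
R2 <- (1/-6)*R2:  [    0     1   1/6  |   2/3  -1/6     0 ]
R3 <- R3 - (12)*R2:  [  0   0   2  |  -9   2   1 ]
R3 <- (1/2)*R3:  [    0     0     1  |  -9/2     1   1/2 ]
R1 <- R1 - (-5/2)*R3:  [     1      0      0  |  -47/4    5/2    5/4 ]
R2 <- R2 - (1/6)*R3:  [     0      1      0  |  17/12   -1/3  -1/12 ]
Right block of [I | A^{-1}] is the inverse:
[ -47/4   5/2    5/4 ]
[ 17/12  -1/3  -1/12 ]
[  -9/2     1    1/2 ]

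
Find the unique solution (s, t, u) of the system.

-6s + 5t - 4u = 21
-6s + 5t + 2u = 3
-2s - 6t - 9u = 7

(1, 3, -3)

Forward elimination on [A|b]:
R2 <- R2 - (1)*R1:  [   0    0    6  -18 ]
R3 <- R3 - (1/3)*R1:  [     0  -23/3  -23/3      0 ]
R2 <-> R3   (pivot in column 2 was zero)
[ -6      5     -4   21 ]
[  0  -23/3  -23/3    0 ]
[  0      0      6  -18 ]
Row echelon form:
[ -6      5     -4  |   21 ]
[  0  -23/3  -23/3  |    0 ]
[  0      0      6  |  -18 ]
Back-substitution:
u = (-18) / 6 = -3
t = (0 - (-23/3)*(-3)) / (-23/3) = 3
s = (21 - (5)*(3) - (-4)*(-3)) / -6 = 1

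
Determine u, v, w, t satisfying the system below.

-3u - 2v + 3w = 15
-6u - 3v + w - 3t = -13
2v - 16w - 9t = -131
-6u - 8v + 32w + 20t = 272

(2, -3, 5, 5)

Forward elimination on [A|b]:
R2 <- R2 - (2)*R1:  [   0    1   -5   -3  -43 ]
R4 <- R4 - (2)*R1:  [   0   -4   26   20  242 ]
R3 <- R3 - (2)*R2:  [   0    0   -6   -3  -45 ]
R4 <- R4 - (-4)*R2:  [  0   0   6   8  70 ]
R4 <- R4 - (-1)*R3:  [  0   0   0   5  25 ]
Row echelon form:
[ -3  -2   3   0  |   15 ]
[  0   1  -5  -3  |  -43 ]
[  0   0  -6  -3  |  -45 ]
[  0   0   0   5  |   25 ]
Back-substitution:
t = (25) / 5 = 5
w = (-45 - (-3)*(5)) / -6 = 5
v = (-43 - (-5)*(5) - (-3)*(5)) / 1 = -3
u = (15 - (-2)*(-3) - (3)*(5)) / -3 = 2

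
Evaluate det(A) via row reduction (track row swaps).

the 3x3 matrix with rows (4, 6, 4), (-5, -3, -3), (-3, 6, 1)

det(A) = -12

Forward elimination:
R2 <- R2 - (-5/4)*R1:  [   0  9/2    2 ]
R3 <- R3 - (-3/4)*R1:  [    0  21/2     4 ]
R3 <- R3 - (7/3)*R2:  [    0     0  -2/3 ]
Upper-triangular form:
[ 4    6     4 ]
[ 0  9/2     2 ]
[ 0    0  -2/3 ]
det(A) = (-1)^0 * (4) * (9/2) * (-2/3) = -12  (0 row swaps -> sign +1)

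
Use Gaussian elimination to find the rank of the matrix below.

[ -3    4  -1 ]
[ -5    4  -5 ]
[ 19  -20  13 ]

Row reduction:
R2 <- R2 - (5/3)*R1:  [     0   -8/3  -10/3 ]
R3 <- R3 - (-19/3)*R1:  [    0  16/3  20/3 ]
R3 <- R3 - (-2)*R2:  [ 0  0  0 ]
Row echelon form:
[ -3     4     -1 ]
[  0  -8/3  -10/3 ]
[  0     0      0 ]
Nonzero rows / pivot columns: 2

rank(A) = 2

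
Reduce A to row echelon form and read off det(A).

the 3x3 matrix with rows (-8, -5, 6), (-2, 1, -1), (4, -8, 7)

det(A) = 30

Forward elimination:
R2 <- R2 - (1/4)*R1:  [    0   9/4  -5/2 ]
R3 <- R3 - (-1/2)*R1:  [     0  -21/2     10 ]
R3 <- R3 - (-14/3)*R2:  [    0     0  -5/3 ]
Upper-triangular form:
[ -8   -5     6 ]
[  0  9/4  -5/2 ]
[  0    0  -5/3 ]
det(A) = (-1)^0 * (-8) * (9/4) * (-5/3) = 30  (0 row swaps -> sign +1)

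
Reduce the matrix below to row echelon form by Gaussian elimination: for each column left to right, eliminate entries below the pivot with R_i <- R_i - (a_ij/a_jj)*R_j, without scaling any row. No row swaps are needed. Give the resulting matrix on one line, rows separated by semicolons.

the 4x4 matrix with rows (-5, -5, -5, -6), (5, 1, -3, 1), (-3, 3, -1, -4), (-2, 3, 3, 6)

REF = [-5 -5 -5 -6; 0 -4 -8 -5; 0 0 -10 -79/10; 0 0 0 61/10]

Forward elimination:
R2 <- R2 - (-1)*R1:  [  0  -4  -8  -5 ]
R3 <- R3 - (3/5)*R1:  [    0     6     2  -2/5 ]
R4 <- R4 - (2/5)*R1:  [    0     5     5  42/5 ]
R3 <- R3 - (-3/2)*R2:  [      0       0     -10  -79/10 ]
R4 <- R4 - (-5/4)*R2:  [     0      0     -5  43/20 ]
R4 <- R4 - (1/2)*R3:  [     0      0      0  61/10 ]
Row echelon form:
[ -5  -5   -5      -6 ]
[  0  -4   -8      -5 ]
[  0   0  -10  -79/10 ]
[  0   0    0   61/10 ]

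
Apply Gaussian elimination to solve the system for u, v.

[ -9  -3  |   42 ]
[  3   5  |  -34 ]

Forward elimination on [A|b]:
R2 <- R2 - (-1/3)*R1:  [   0    4  -20 ]
Row echelon form:
[ -9  -3  |   42 ]
[  0   4  |  -20 ]
Back-substitution:
v = (-20) / 4 = -5
u = (42 - (-3)*(-5)) / -9 = -3

(-3, -5)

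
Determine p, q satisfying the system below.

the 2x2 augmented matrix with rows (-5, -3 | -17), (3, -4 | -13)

Forward elimination on [A|b]:
R2 <- R2 - (-3/5)*R1:  [      0   -29/5  -116/5 ]
Row echelon form:
[ -5     -3  |     -17 ]
[  0  -29/5  |  -116/5 ]
Back-substitution:
q = (-116/5) / (-29/5) = 4
p = (-17 - (-3)*(4)) / -5 = 1

(1, 4)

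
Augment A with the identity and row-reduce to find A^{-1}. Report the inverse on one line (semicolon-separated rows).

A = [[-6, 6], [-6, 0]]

inverse = [0 -1/6; 1/6 -1/6]

Gauss-Jordan on [A | I]:
R1 <- (1/-6)*R1:  [    1    -1  |  -1/6     0 ]
R2 <- R2 - (-6)*R1:  [  0  -6  |  -1   1 ]
R2 <- (1/-6)*R2:  [    0     1  |   1/6  -1/6 ]
R1 <- R1 - (-1)*R2:  [    1     0  |     0  -1/6 ]
Right block of [I | A^{-1}] is the inverse:
[   0  -1/6 ]
[ 1/6  -1/6 ]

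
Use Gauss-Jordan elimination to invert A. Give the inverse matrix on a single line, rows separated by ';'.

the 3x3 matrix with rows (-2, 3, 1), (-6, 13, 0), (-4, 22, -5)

inverse = [13/8 -37/40 13/40; 3/4 -7/20 3/20; 2 -4/5 1/5]

Gauss-Jordan on [A | I]:
R1 <- (1/-2)*R1:  [    1  -3/2  -1/2  |  -1/2     0     0 ]
R2 <- R2 - (-6)*R1:  [  0   4  -3  |  -3   1   0 ]
R3 <- R3 - (-4)*R1:  [  0  16  -7  |  -2   0   1 ]
R2 <- (1/4)*R2:  [    0     1  -3/4  |  -3/4   1/4     0 ]
R1 <- R1 - (-3/2)*R2:  [     1      0  -13/8  |  -13/8    3/8      0 ]
R3 <- R3 - (16)*R2:  [  0   0   5  |  10  -4   1 ]
R3 <- (1/5)*R3:  [    0     0     1  |     2  -4/5   1/5 ]
R1 <- R1 - (-13/8)*R3:  [      1       0       0  |    13/8  -37/40   13/40 ]
R2 <- R2 - (-3/4)*R3:  [     0      1      0  |    3/4  -7/20   3/20 ]
Right block of [I | A^{-1}] is the inverse:
[ 13/8  -37/40  13/40 ]
[  3/4   -7/20   3/20 ]
[    2    -4/5    1/5 ]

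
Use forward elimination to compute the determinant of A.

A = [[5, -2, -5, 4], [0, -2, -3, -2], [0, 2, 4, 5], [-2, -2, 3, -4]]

Forward elimination:
R4 <- R4 - (-2/5)*R1:  [     0  -14/5      1  -12/5 ]
R3 <- R3 - (-1)*R2:  [ 0  0  1  3 ]
R4 <- R4 - (7/5)*R2:  [    0     0  26/5   2/5 ]
R4 <- R4 - (26/5)*R3:  [     0      0      0  -76/5 ]
Upper-triangular form:
[ 5  -2  -5      4 ]
[ 0  -2  -3     -2 ]
[ 0   0   1      3 ]
[ 0   0   0  -76/5 ]
det(A) = (-1)^0 * (5) * (-2) * (1) * (-76/5) = 152  (0 row swaps -> sign +1)

det(A) = 152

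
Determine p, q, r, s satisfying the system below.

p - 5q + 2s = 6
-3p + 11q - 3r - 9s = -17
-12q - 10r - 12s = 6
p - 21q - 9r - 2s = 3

Forward elimination on [A|b]:
R2 <- R2 - (-3)*R1:  [  0  -4  -3  -3   1 ]
R4 <- R4 - (1)*R1:  [   0  -16   -9   -4   -3 ]
R3 <- R3 - (3)*R2:  [  0   0  -1  -3   3 ]
R4 <- R4 - (4)*R2:  [  0   0   3   8  -7 ]
R4 <- R4 - (-3)*R3:  [  0   0   0  -1   2 ]
Row echelon form:
[ 1  -5   0   2  |  6 ]
[ 0  -4  -3  -3  |  1 ]
[ 0   0  -1  -3  |  3 ]
[ 0   0   0  -1  |  2 ]
Back-substitution:
s = (2) / -1 = -2
r = (3 - (-3)*(-2)) / -1 = 3
q = (1 - (-3)*(3) - (-3)*(-2)) / -4 = -1
p = (6 - (-5)*(-1) - (2)*(-2)) / 1 = 5

(5, -1, 3, -2)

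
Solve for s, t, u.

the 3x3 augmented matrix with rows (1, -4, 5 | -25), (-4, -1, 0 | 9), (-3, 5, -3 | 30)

(-3, 3, -2)

Forward elimination on [A|b]:
R2 <- R2 - (-4)*R1:  [   0  -17   20  -91 ]
R3 <- R3 - (-3)*R1:  [   0   -7   12  -45 ]
R3 <- R3 - (7/17)*R2:  [       0        0    64/17  -128/17 ]
Row echelon form:
[ 1   -4      5  |      -25 ]
[ 0  -17     20  |      -91 ]
[ 0    0  64/17  |  -128/17 ]
Back-substitution:
u = (-128/17) / (64/17) = -2
t = (-91 - (20)*(-2)) / -17 = 3
s = (-25 - (-4)*(3) - (5)*(-2)) / 1 = -3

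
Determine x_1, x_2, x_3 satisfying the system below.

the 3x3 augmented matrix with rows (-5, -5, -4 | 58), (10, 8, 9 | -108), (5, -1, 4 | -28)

(-5, -5, -2)

Forward elimination on [A|b]:
R2 <- R2 - (-2)*R1:  [  0  -2   1   8 ]
R3 <- R3 - (-1)*R1:  [  0  -6   0  30 ]
R3 <- R3 - (3)*R2:  [  0   0  -3   6 ]
Row echelon form:
[ -5  -5  -4  |  58 ]
[  0  -2   1  |   8 ]
[  0   0  -3  |   6 ]
Back-substitution:
x_3 = (6) / -3 = -2
x_2 = (8 - (1)*(-2)) / -2 = -5
x_1 = (58 - (-5)*(-5) - (-4)*(-2)) / -5 = -5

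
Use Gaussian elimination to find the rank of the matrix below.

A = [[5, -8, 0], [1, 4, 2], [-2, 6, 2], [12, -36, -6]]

Row reduction:
R2 <- R2 - (1/5)*R1:  [    0  28/5     2 ]
R3 <- R3 - (-2/5)*R1:  [    0  14/5     2 ]
R4 <- R4 - (12/5)*R1:  [     0  -84/5     -6 ]
R3 <- R3 - (1/2)*R2:  [ 0  0  1 ]
R4 <- R4 - (-3)*R2:  [ 0  0  0 ]
Row echelon form:
[ 5    -8  0 ]
[ 0  28/5  2 ]
[ 0     0  1 ]
[ 0     0  0 ]
Nonzero rows / pivot columns: 3

rank(A) = 3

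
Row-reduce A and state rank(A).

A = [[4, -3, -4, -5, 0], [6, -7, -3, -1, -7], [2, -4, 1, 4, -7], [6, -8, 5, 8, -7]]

rank(A) = 3

Row reduction:
R2 <- R2 - (3/2)*R1:  [    0  -5/2     3  13/2    -7 ]
R3 <- R3 - (1/2)*R1:  [    0  -5/2     3  13/2    -7 ]
R4 <- R4 - (3/2)*R1:  [    0  -7/2    11  31/2    -7 ]
R3 <- R3 - (1)*R2:  [ 0  0  0  0  0 ]
R4 <- R4 - (7/5)*R2:  [    0     0  34/5  32/5  14/5 ]
R3 <-> R4   (pivot in column 3 was zero)
[ 4    -3    -4    -5     0 ]
[ 0  -5/2     3  13/2    -7 ]
[ 0     0  34/5  32/5  14/5 ]
[ 0     0     0     0     0 ]
Row echelon form:
[ 4    -3    -4    -5     0 ]
[ 0  -5/2     3  13/2    -7 ]
[ 0     0  34/5  32/5  14/5 ]
[ 0     0     0     0     0 ]
Nonzero rows / pivot columns: 3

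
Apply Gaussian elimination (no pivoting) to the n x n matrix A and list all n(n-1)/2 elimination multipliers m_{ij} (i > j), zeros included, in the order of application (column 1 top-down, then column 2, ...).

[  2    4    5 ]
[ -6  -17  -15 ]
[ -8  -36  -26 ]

Forward elimination:
R2 <- R2 - (-3)*R1:  [  0  -5   0 ]
R3 <- R3 - (-4)*R1:  [   0  -20   -6 ]
R3 <- R3 - (4)*R2:  [  0   0  -6 ]
Multipliers (in order of application): m_{21} = -3, m_{31} = -4, m_{32} = 4

multipliers: -3, -4, 4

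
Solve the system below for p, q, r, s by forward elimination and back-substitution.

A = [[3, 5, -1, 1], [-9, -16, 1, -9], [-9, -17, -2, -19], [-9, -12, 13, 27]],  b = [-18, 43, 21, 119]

(1, -5, -1, 3)

Forward elimination on [A|b]:
R2 <- R2 - (-3)*R1:  [   0   -1   -2   -6  -11 ]
R3 <- R3 - (-3)*R1:  [   0   -2   -5  -16  -33 ]
R4 <- R4 - (-3)*R1:  [  0   3  10  30  65 ]
R3 <- R3 - (2)*R2:  [   0    0   -1   -4  -11 ]
R4 <- R4 - (-3)*R2:  [  0   0   4  12  32 ]
R4 <- R4 - (-4)*R3:  [   0    0    0   -4  -12 ]
Row echelon form:
[ 3   5  -1   1  |  -18 ]
[ 0  -1  -2  -6  |  -11 ]
[ 0   0  -1  -4  |  -11 ]
[ 0   0   0  -4  |  -12 ]
Back-substitution:
s = (-12) / -4 = 3
r = (-11 - (-4)*(3)) / -1 = -1
q = (-11 - (-2)*(-1) - (-6)*(3)) / -1 = -5
p = (-18 - (5)*(-5) - (-1)*(-1) - (1)*(3)) / 3 = 1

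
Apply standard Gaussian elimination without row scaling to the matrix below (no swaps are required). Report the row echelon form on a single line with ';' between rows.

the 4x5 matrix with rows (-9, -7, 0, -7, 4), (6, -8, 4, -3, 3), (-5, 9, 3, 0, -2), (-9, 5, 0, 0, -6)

REF = [-9 -7 0 -7 4; 0 -38/3 4 -23/3 17/3; 0 0 403/57 -223/57 88/57; 0 0 0 739/403 -2200/403]

Forward elimination:
R2 <- R2 - (-2/3)*R1:  [     0  -38/3      4  -23/3   17/3 ]
R3 <- R3 - (5/9)*R1:  [     0  116/9      3   35/9  -38/9 ]
R4 <- R4 - (1)*R1:  [   0   12    0    7  -10 ]
R3 <- R3 - (-58/57)*R2:  [       0        0   403/57  -223/57    88/57 ]
R4 <- R4 - (-18/19)*R2:  [      0       0   72/19   -5/19  -88/19 ]
R4 <- R4 - (216/403)*R3:  [         0          0          0    739/403  -2200/403 ]
Row echelon form:
[ -9     -7       0       -7          4 ]
[  0  -38/3       4    -23/3       17/3 ]
[  0      0  403/57  -223/57      88/57 ]
[  0      0       0  739/403  -2200/403 ]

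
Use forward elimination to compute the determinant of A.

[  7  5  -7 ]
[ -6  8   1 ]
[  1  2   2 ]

Forward elimination:
R2 <- R2 - (-6/7)*R1:  [    0  86/7    -5 ]
R3 <- R3 - (1/7)*R1:  [   0  9/7    3 ]
R3 <- R3 - (9/86)*R2:  [      0       0  303/86 ]
Upper-triangular form:
[ 7     5      -7 ]
[ 0  86/7      -5 ]
[ 0     0  303/86 ]
det(A) = (-1)^0 * (7) * (86/7) * (303/86) = 303  (0 row swaps -> sign +1)

det(A) = 303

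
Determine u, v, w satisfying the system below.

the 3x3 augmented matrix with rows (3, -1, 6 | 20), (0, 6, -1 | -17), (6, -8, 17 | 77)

(-4, -2, 5)

Forward elimination on [A|b]:
R3 <- R3 - (2)*R1:  [  0  -6   5  37 ]
R3 <- R3 - (-1)*R2:  [  0   0   4  20 ]
Row echelon form:
[ 3  -1   6  |   20 ]
[ 0   6  -1  |  -17 ]
[ 0   0   4  |   20 ]
Back-substitution:
w = (20) / 4 = 5
v = (-17 - (-1)*(5)) / 6 = -2
u = (20 - (-1)*(-2) - (6)*(5)) / 3 = -4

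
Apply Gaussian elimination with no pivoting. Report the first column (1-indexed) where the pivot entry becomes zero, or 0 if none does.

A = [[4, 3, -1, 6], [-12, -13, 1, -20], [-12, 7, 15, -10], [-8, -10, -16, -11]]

Naive forward elimination:
R2 <- R2 - (-3)*R1:  [  0  -4  -2  -2 ]
R3 <- R3 - (-3)*R1:  [  0  16  12   8 ]
R4 <- R4 - (-2)*R1:  [   0   -4  -18    1 ]
R3 <- R3 - (-4)*R2:  [ 0  0  4  0 ]
R4 <- R4 - (1)*R2:  [   0    0  -16    3 ]
R4 <- R4 - (-4)*R3:  [ 0  0  0  3 ]
All pivots nonzero; naive elimination completes without hitting a zero pivot.

first zero-pivot column = 0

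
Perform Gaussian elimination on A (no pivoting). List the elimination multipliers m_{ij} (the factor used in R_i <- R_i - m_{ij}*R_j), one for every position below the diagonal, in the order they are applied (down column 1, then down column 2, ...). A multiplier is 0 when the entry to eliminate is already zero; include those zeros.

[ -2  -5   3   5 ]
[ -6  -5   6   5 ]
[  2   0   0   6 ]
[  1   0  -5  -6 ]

Forward elimination:
R2 <- R2 - (3)*R1:  [   0   10   -3  -10 ]
R3 <- R3 - (-1)*R1:  [  0  -5   3  11 ]
R4 <- R4 - (-1/2)*R1:  [    0  -5/2  -7/2  -7/2 ]
R3 <- R3 - (-1/2)*R2:  [   0    0  3/2    6 ]
R4 <- R4 - (-1/4)*R2:  [     0      0  -17/4     -6 ]
R4 <- R4 - (-17/6)*R3:  [  0   0   0  11 ]
Multipliers (in order of application): m_{21} = 3, m_{31} = -1, m_{41} = -1/2, m_{32} = -1/2, m_{42} = -1/4, m_{43} = -17/6

multipliers: 3, -1, -1/2, -1/2, -1/4, -17/6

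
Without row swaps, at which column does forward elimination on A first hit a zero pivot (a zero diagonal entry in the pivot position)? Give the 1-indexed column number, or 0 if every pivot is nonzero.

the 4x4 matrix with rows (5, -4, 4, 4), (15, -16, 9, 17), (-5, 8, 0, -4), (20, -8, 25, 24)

Naive forward elimination:
R2 <- R2 - (3)*R1:  [  0  -4  -3   5 ]
R3 <- R3 - (-1)*R1:  [ 0  4  4  0 ]
R4 <- R4 - (4)*R1:  [ 0  8  9  8 ]
R3 <- R3 - (-1)*R2:  [ 0  0  1  5 ]
R4 <- R4 - (-2)*R2:  [  0   0   3  18 ]
R4 <- R4 - (3)*R3:  [ 0  0  0  3 ]
All pivots nonzero; naive elimination completes without hitting a zero pivot.

first zero-pivot column = 0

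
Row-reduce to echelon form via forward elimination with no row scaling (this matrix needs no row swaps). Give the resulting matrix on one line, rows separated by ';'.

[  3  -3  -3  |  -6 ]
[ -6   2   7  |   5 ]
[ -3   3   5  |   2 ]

Forward elimination:
R2 <- R2 - (-2)*R1:  [  0  -4   1  -7 ]
R3 <- R3 - (-1)*R1:  [  0   0   2  -4 ]
Row echelon form:
[ 3  -3  -3  |  -6 ]
[ 0  -4   1  |  -7 ]
[ 0   0   2  |  -4 ]

REF = [3 -3 -3 -6; 0 -4 1 -7; 0 0 2 -4]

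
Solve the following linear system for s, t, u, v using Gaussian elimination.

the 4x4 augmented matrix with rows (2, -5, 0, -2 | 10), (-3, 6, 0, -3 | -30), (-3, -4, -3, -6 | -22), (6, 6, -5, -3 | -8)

Forward elimination on [A|b]:
R2 <- R2 - (-3/2)*R1:  [    0  -3/2     0    -6   -15 ]
R3 <- R3 - (-3/2)*R1:  [     0  -23/2     -3     -9     -7 ]
R4 <- R4 - (3)*R1:  [   0   21   -5    3  -38 ]
R3 <- R3 - (23/3)*R2:  [   0    0   -3   37  108 ]
R4 <- R4 - (-14)*R2:  [    0     0    -5   -81  -248 ]
R4 <- R4 - (5/3)*R3:  [      0       0       0  -428/3    -428 ]
Row echelon form:
[ 2    -5   0      -2  |    10 ]
[ 0  -3/2   0      -6  |   -15 ]
[ 0     0  -3      37  |   108 ]
[ 0     0   0  -428/3  |  -428 ]
Back-substitution:
v = (-428) / (-428/3) = 3
u = (108 - (37)*(3)) / -3 = 1
t = (-15 - (-6)*(3)) / (-3/2) = -2
s = (10 - (-5)*(-2) - (-2)*(3)) / 2 = 3

(3, -2, 1, 3)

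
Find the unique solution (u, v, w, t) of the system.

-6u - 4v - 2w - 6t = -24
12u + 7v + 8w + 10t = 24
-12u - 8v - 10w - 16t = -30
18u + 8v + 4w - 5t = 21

(4, -2, -5, 3)

Forward elimination on [A|b]:
R2 <- R2 - (-2)*R1:  [   0   -1    4   -2  -24 ]
R3 <- R3 - (2)*R1:  [  0   0  -6  -4  18 ]
R4 <- R4 - (-3)*R1:  [   0   -4   -2  -23  -51 ]
R4 <- R4 - (4)*R2:  [   0    0  -18  -15   45 ]
R4 <- R4 - (3)*R3:  [  0   0   0  -3  -9 ]
Row echelon form:
[ -6  -4  -2  -6  |  -24 ]
[  0  -1   4  -2  |  -24 ]
[  0   0  -6  -4  |   18 ]
[  0   0   0  -3  |   -9 ]
Back-substitution:
t = (-9) / -3 = 3
w = (18 - (-4)*(3)) / -6 = -5
v = (-24 - (4)*(-5) - (-2)*(3)) / -1 = -2
u = (-24 - (-4)*(-2) - (-2)*(-5) - (-6)*(3)) / -6 = 4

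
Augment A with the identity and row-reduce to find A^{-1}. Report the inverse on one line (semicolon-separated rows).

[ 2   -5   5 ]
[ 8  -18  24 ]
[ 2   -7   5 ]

inverse = [39/8 -5/8 -15/8; 1/2 0 -1/2; -5/4 1/4 1/4]

Gauss-Jordan on [A | I]:
R1 <- (1/2)*R1:  [    1  -5/2   5/2  |   1/2     0     0 ]
R2 <- R2 - (8)*R1:  [  0   2   4  |  -4   1   0 ]
R3 <- R3 - (2)*R1:  [  0  -2   0  |  -1   0   1 ]
R2 <- (1/2)*R2:  [   0    1    2  |   -2  1/2    0 ]
R1 <- R1 - (-5/2)*R2:  [    1     0  15/2  |  -9/2   5/4     0 ]
R3 <- R3 - (-2)*R2:  [  0   0   4  |  -5   1   1 ]
R3 <- (1/4)*R3:  [    0     0     1  |  -5/4   1/4   1/4 ]
R1 <- R1 - (15/2)*R3:  [     1      0      0  |   39/8   -5/8  -15/8 ]
R2 <- R2 - (2)*R3:  [    0     1     0  |   1/2     0  -1/2 ]
Right block of [I | A^{-1}] is the inverse:
[ 39/8  -5/8  -15/8 ]
[  1/2     0   -1/2 ]
[ -5/4   1/4    1/4 ]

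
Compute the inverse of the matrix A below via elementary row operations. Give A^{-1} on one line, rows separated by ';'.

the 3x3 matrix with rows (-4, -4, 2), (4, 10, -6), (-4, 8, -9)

inverse = [-7/12 -5/18 1/18; 5/6 11/18 -2/9; 1 2/3 -1/3]

Gauss-Jordan on [A | I]:
R1 <- (1/-4)*R1:  [    1     1  -1/2  |  -1/4     0     0 ]
R2 <- R2 - (4)*R1:  [  0   6  -4  |   1   1   0 ]
R3 <- R3 - (-4)*R1:  [   0   12  -11  |   -1    0    1 ]
R2 <- (1/6)*R2:  [    0     1  -2/3  |   1/6   1/6     0 ]
R1 <- R1 - (1)*R2:  [     1      0    1/6  |  -5/12   -1/6      0 ]
R3 <- R3 - (12)*R2:  [  0   0  -3  |  -3  -2   1 ]
R3 <- (1/-3)*R3:  [    0     0     1  |     1   2/3  -1/3 ]
R1 <- R1 - (1/6)*R3:  [     1      0      0  |  -7/12  -5/18   1/18 ]
R2 <- R2 - (-2/3)*R3:  [     0      1      0  |    5/6  11/18   -2/9 ]
Right block of [I | A^{-1}] is the inverse:
[ -7/12  -5/18  1/18 ]
[   5/6  11/18  -2/9 ]
[     1    2/3  -1/3 ]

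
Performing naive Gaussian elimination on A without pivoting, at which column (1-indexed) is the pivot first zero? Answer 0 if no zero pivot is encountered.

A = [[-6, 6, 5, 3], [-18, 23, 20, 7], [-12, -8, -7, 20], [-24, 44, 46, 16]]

Naive forward elimination:
R2 <- R2 - (3)*R1:  [  0   5   5  -2 ]
R3 <- R3 - (2)*R1:  [   0  -20  -17   14 ]
R4 <- R4 - (4)*R1:  [  0  20  26   4 ]
R3 <- R3 - (-4)*R2:  [ 0  0  3  6 ]
R4 <- R4 - (4)*R2:  [  0   0   6  12 ]
R4 <- R4 - (2)*R3:  [ 0  0  0  0 ]
Matrix at this point:
[ -6  6  5   3 ]
[  0  5  5  -2 ]
[  0  0  3   6 ]
[  0  0  0   0 ]
Pivot entry (4,4) in the last row is zero and there are no rows below to swap with -> zero pivot in column 4 (A is singular).

first zero-pivot column = 4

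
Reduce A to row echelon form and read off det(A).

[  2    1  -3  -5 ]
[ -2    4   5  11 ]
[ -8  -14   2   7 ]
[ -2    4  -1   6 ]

Forward elimination:
R2 <- R2 - (-1)*R1:  [ 0  5  2  6 ]
R3 <- R3 - (-4)*R1:  [   0  -10  -10  -13 ]
R4 <- R4 - (-1)*R1:  [  0   5  -4   1 ]
R3 <- R3 - (-2)*R2:  [  0   0  -6  -1 ]
R4 <- R4 - (1)*R2:  [  0   0  -6  -5 ]
R4 <- R4 - (1)*R3:  [  0   0   0  -4 ]
Upper-triangular form:
[ 2  1  -3  -5 ]
[ 0  5   2   6 ]
[ 0  0  -6  -1 ]
[ 0  0   0  -4 ]
det(A) = (-1)^0 * (2) * (5) * (-6) * (-4) = 240  (0 row swaps -> sign +1)

det(A) = 240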